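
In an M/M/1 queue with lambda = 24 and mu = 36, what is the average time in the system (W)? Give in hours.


W = 1/(mu - lambda) = 1/(36 - 24) = 0.0833 hours

0.0833 hours


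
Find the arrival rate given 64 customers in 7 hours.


lambda = total arrivals / time = 64 / 7 = 9.14 per hour

9.14 per hour


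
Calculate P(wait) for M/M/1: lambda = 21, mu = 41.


P(wait) = rho = lambda/mu = 21/41 = 0.5122

0.5122


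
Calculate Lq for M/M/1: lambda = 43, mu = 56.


rho = 43/56; Lq = rho^2/(1-rho) = 2.54

2.54


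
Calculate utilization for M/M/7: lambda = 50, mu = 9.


rho = lambda/(c*mu) = 50/(7*9) = 0.7937

0.7937


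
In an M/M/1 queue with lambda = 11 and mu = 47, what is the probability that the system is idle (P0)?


P0 = 1 - rho = 1 - 11/47 = 0.766

0.766


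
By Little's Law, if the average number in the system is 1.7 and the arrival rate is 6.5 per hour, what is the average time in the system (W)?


W = L / lambda = 1.7 / 6.5 = 0.2615 hours

0.2615 hours


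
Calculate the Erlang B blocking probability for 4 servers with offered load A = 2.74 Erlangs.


B(N,A) = (A^N/N!) / sum(A^k/k!, k=0..N) with N=4, A=2.74 = 0.177

0.177


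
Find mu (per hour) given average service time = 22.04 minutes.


mu = 60 / avg_service_time = 60 / 22.04 = 2.72 per hour

2.72 per hour


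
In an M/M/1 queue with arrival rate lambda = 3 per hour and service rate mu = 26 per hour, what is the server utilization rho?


rho = lambda/mu = 3/26 = 0.1154

0.1154


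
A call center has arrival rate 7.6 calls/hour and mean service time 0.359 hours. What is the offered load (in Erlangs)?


Offered load a = lambda * E[S] = 7.6 * 0.359 = 2.73 Erlangs

2.73 Erlangs


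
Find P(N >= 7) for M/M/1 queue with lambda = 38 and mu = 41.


P(N >= 7) = rho^7 = (38/41)^7 = 0.5875

0.5875


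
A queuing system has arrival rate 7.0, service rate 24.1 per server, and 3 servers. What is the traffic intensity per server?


rho = lambda / (c * mu) = 7.0 / (3 * 24.1) = 0.0968

0.0968


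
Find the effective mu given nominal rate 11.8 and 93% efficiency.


Effective rate = mu * efficiency = 11.8 * 0.93 = 10.97 per hour

10.97 per hour


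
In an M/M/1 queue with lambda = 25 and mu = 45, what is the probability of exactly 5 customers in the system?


rho = 25/45; P(n) = (1-rho)*rho^n = (1-25/45)*(25/45)^5 = 0.0235

0.0235


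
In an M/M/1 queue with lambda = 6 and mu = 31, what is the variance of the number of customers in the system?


rho = 6/31; Var(N) = rho/(1-rho)^2 = 0.3

0.3


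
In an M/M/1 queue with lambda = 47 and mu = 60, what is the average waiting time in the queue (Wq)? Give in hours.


rho = 47/60; Wq = rho/(mu - lambda) = 0.0603 hours

0.0603 hours


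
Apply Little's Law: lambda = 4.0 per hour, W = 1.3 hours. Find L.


L = lambda * W = 4.0 * 1.3 = 5.2

5.2


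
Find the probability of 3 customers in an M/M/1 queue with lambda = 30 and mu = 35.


rho = 30/35; P(n) = (1-rho)*rho^n = (1-30/35)*(30/35)^3 = 0.09

0.09


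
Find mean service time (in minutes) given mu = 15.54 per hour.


Mean service time = 60/mu = 60/15.54 = 3.86 minutes

3.86 minutes


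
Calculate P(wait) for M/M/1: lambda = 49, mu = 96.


P(wait) = rho = lambda/mu = 49/96 = 0.5104

0.5104


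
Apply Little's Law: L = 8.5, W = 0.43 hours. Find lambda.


lambda = L / W = 8.5 / 0.43 = 19.77 per hour

19.77 per hour


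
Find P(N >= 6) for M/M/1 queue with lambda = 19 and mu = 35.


P(N >= 6) = rho^6 = (19/35)^6 = 0.0256

0.0256


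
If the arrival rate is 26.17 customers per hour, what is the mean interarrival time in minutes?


Mean interarrival time = 60/lambda = 60/26.17 = 2.29 minutes

2.29 minutes


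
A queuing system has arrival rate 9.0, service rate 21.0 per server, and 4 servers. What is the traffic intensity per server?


rho = lambda / (c * mu) = 9.0 / (4 * 21.0) = 0.1071

0.1071


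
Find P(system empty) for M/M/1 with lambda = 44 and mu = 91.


P0 = 1 - rho = 1 - 44/91 = 0.5165

0.5165


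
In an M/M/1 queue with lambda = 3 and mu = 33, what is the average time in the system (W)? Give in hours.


W = 1/(mu - lambda) = 1/(33 - 3) = 0.0333 hours

0.0333 hours


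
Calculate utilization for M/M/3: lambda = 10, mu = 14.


rho = lambda/(c*mu) = 10/(3*14) = 0.2381

0.2381


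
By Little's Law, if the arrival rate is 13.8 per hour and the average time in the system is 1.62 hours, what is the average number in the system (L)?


L = lambda * W = 13.8 * 1.62 = 22.36

22.36


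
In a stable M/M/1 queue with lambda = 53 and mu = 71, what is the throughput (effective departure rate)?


For a stable queue (lambda < mu), throughput = lambda = 53 per hour

53 per hour


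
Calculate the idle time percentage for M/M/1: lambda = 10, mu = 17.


Idle fraction = (1 - rho) * 100 = (1 - 10/17) * 100 = 41.2%

41.2%


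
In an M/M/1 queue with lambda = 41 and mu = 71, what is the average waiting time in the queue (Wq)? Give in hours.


rho = 41/71; Wq = rho/(mu - lambda) = 0.0192 hours

0.0192 hours


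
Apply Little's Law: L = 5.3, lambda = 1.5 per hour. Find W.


W = L / lambda = 5.3 / 1.5 = 3.5333 hours

3.5333 hours


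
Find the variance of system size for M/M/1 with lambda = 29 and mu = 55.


rho = 29/55; Var(N) = rho/(1-rho)^2 = 2.36

2.36


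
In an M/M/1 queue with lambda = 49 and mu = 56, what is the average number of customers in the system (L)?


rho = 49/56; L = rho/(1-rho) = 7.0

7.0


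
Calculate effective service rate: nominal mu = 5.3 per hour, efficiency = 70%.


Effective rate = mu * efficiency = 5.3 * 0.7 = 3.71 per hour

3.71 per hour


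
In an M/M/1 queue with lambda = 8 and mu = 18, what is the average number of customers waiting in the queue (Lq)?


rho = 8/18; Lq = rho^2/(1-rho) = 0.36

0.36


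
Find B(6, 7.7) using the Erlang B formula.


B(N,A) = (A^N/N!) / sum(A^k/k!, k=0..N) with N=6, A=7.7 = 0.3731

0.3731


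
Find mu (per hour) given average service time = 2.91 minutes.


mu = 60 / avg_service_time = 60 / 2.91 = 20.62 per hour

20.62 per hour


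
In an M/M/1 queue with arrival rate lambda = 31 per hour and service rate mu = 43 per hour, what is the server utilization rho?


rho = lambda/mu = 31/43 = 0.7209

0.7209


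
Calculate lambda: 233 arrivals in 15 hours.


lambda = total arrivals / time = 233 / 15 = 15.53 per hour

15.53 per hour


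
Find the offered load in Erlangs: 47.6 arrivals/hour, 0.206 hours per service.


Offered load a = lambda * E[S] = 47.6 * 0.206 = 9.81 Erlangs

9.81 Erlangs


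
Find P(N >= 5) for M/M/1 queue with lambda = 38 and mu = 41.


P(N >= 5) = rho^5 = (38/41)^5 = 0.6839

0.6839


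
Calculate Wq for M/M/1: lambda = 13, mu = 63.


rho = 13/63; Wq = rho/(mu - lambda) = 0.0041 hours

0.0041 hours


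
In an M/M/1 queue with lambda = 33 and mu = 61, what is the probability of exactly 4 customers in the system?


rho = 33/61; P(n) = (1-rho)*rho^n = (1-33/61)*(33/61)^4 = 0.0393

0.0393


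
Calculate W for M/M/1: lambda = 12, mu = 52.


W = 1/(mu - lambda) = 1/(52 - 12) = 0.025 hours

0.025 hours


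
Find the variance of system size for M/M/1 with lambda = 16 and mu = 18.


rho = 16/18; Var(N) = rho/(1-rho)^2 = 72.0

72.0


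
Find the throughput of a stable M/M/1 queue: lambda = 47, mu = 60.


For a stable queue (lambda < mu), throughput = lambda = 47 per hour

47 per hour


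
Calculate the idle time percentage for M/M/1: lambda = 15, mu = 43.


Idle fraction = (1 - rho) * 100 = (1 - 15/43) * 100 = 65.1%

65.1%


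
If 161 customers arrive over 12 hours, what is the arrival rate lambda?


lambda = total arrivals / time = 161 / 12 = 13.42 per hour

13.42 per hour


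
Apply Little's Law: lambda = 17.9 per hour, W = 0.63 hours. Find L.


L = lambda * W = 17.9 * 0.63 = 11.28

11.28


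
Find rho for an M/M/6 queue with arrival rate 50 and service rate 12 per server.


rho = lambda/(c*mu) = 50/(6*12) = 0.6944

0.6944


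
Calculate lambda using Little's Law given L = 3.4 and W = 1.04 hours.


lambda = L / W = 3.4 / 1.04 = 3.27 per hour

3.27 per hour


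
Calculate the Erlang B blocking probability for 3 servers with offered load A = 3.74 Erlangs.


B(N,A) = (A^N/N!) / sum(A^k/k!, k=0..N) with N=3, A=3.74 = 0.4263

0.4263


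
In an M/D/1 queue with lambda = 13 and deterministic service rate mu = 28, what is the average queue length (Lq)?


M/D/1: Lq = rho^2 / (2*(1-rho)) where rho = 13/28; Lq = 0.2

0.2


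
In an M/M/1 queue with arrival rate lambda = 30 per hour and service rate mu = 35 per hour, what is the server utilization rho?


rho = lambda/mu = 30/35 = 0.8571

0.8571


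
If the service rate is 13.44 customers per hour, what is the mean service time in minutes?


Mean service time = 60/mu = 60/13.44 = 4.46 minutes

4.46 minutes


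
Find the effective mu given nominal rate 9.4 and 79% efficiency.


Effective rate = mu * efficiency = 9.4 * 0.79 = 7.43 per hour

7.43 per hour


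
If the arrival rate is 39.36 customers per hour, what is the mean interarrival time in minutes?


Mean interarrival time = 60/lambda = 60/39.36 = 1.52 minutes

1.52 minutes


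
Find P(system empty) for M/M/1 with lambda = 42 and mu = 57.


P0 = 1 - rho = 1 - 42/57 = 0.2632

0.2632


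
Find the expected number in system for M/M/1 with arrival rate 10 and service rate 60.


rho = 10/60; L = rho/(1-rho) = 0.2

0.2


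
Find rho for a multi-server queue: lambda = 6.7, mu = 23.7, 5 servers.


rho = lambda / (c * mu) = 6.7 / (5 * 23.7) = 0.0565

0.0565


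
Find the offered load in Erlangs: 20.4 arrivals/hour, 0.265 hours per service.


Offered load a = lambda * E[S] = 20.4 * 0.265 = 5.41 Erlangs

5.41 Erlangs


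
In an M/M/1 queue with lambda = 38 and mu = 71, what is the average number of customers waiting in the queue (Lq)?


rho = 38/71; Lq = rho^2/(1-rho) = 0.62

0.62


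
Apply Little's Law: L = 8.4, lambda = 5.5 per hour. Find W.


W = L / lambda = 8.4 / 5.5 = 1.5273 hours

1.5273 hours


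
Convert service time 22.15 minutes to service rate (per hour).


mu = 60 / avg_service_time = 60 / 22.15 = 2.71 per hour

2.71 per hour


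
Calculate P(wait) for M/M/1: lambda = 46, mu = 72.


P(wait) = rho = lambda/mu = 46/72 = 0.6389

0.6389


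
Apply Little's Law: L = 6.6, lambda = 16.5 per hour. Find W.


W = L / lambda = 6.6 / 16.5 = 0.4 hours

0.4 hours


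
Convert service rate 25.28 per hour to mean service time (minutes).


Mean service time = 60/mu = 60/25.28 = 2.37 minutes

2.37 minutes


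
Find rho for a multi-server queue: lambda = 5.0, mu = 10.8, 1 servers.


rho = lambda / (c * mu) = 5.0 / (1 * 10.8) = 0.463

0.463


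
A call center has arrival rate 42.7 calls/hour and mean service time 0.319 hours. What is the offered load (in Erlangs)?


Offered load a = lambda * E[S] = 42.7 * 0.319 = 13.62 Erlangs

13.62 Erlangs


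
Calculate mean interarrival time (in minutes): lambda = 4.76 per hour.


Mean interarrival time = 60/lambda = 60/4.76 = 12.61 minutes

12.61 minutes


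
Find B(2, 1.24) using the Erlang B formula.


B(N,A) = (A^N/N!) / sum(A^k/k!, k=0..N) with N=2, A=1.24 = 0.2555

0.2555


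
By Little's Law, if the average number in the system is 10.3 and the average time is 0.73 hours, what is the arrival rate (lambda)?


lambda = L / W = 10.3 / 0.73 = 14.11 per hour

14.11 per hour


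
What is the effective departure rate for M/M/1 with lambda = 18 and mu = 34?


For a stable queue (lambda < mu), throughput = lambda = 18 per hour

18 per hour


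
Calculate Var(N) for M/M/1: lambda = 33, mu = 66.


rho = 33/66; Var(N) = rho/(1-rho)^2 = 2.0

2.0


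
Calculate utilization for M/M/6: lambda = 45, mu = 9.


rho = lambda/(c*mu) = 45/(6*9) = 0.8333

0.8333


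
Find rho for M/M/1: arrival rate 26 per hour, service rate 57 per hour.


rho = lambda/mu = 26/57 = 0.4561

0.4561


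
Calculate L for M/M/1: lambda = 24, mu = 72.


rho = 24/72; L = rho/(1-rho) = 0.5

0.5


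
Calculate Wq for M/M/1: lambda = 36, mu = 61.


rho = 36/61; Wq = rho/(mu - lambda) = 0.0236 hours

0.0236 hours


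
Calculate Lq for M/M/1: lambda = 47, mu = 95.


rho = 47/95; Lq = rho^2/(1-rho) = 0.48

0.48


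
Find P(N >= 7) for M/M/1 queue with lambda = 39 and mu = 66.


P(N >= 7) = rho^7 = (39/66)^7 = 0.0252

0.0252


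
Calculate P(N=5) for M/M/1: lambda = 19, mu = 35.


rho = 19/35; P(n) = (1-rho)*rho^n = (1-19/35)*(19/35)^5 = 0.0216

0.0216


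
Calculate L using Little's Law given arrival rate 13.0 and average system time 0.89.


L = lambda * W = 13.0 * 0.89 = 11.57

11.57


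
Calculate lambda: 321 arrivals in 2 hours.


lambda = total arrivals / time = 321 / 2 = 160.5 per hour

160.5 per hour


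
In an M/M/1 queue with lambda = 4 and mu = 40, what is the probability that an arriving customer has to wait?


P(wait) = rho = lambda/mu = 4/40 = 0.1

0.1


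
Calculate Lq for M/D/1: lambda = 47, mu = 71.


M/D/1: Lq = rho^2 / (2*(1-rho)) where rho = 47/71; Lq = 0.65

0.65


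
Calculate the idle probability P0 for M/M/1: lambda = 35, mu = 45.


P0 = 1 - rho = 1 - 35/45 = 0.2222

0.2222


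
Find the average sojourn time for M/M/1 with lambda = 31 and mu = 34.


W = 1/(mu - lambda) = 1/(34 - 31) = 0.3333 hours

0.3333 hours


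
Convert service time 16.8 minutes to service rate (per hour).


mu = 60 / avg_service_time = 60 / 16.8 = 3.57 per hour

3.57 per hour


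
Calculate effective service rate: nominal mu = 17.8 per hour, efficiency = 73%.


Effective rate = mu * efficiency = 17.8 * 0.73 = 12.99 per hour

12.99 per hour


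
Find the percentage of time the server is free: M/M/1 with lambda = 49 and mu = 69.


Idle fraction = (1 - rho) * 100 = (1 - 49/69) * 100 = 29.0%

29.0%


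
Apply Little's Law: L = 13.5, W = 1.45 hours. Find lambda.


lambda = L / W = 13.5 / 1.45 = 9.31 per hour

9.31 per hour


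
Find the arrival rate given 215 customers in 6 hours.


lambda = total arrivals / time = 215 / 6 = 35.83 per hour

35.83 per hour


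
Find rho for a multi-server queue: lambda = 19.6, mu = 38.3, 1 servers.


rho = lambda / (c * mu) = 19.6 / (1 * 38.3) = 0.5117

0.5117


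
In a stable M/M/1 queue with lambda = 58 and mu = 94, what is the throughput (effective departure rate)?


For a stable queue (lambda < mu), throughput = lambda = 58 per hour

58 per hour


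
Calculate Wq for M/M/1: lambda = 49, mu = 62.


rho = 49/62; Wq = rho/(mu - lambda) = 0.0608 hours

0.0608 hours


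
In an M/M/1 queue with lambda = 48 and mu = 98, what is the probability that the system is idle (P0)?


P0 = 1 - rho = 1 - 48/98 = 0.5102

0.5102


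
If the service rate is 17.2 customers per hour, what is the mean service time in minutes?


Mean service time = 60/mu = 60/17.2 = 3.49 minutes

3.49 minutes


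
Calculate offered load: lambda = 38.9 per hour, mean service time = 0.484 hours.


Offered load a = lambda * E[S] = 38.9 * 0.484 = 18.83 Erlangs

18.83 Erlangs


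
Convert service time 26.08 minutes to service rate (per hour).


mu = 60 / avg_service_time = 60 / 26.08 = 2.3 per hour

2.3 per hour


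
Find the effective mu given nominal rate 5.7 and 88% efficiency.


Effective rate = mu * efficiency = 5.7 * 0.88 = 5.02 per hour

5.02 per hour


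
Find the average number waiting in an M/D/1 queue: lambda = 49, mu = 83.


M/D/1: Lq = rho^2 / (2*(1-rho)) where rho = 49/83; Lq = 0.43

0.43


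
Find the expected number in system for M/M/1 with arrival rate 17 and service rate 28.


rho = 17/28; L = rho/(1-rho) = 1.55

1.55


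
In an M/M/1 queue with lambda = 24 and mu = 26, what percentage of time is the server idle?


Idle fraction = (1 - rho) * 100 = (1 - 24/26) * 100 = 7.7%

7.7%


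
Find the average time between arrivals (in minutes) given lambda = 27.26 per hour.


Mean interarrival time = 60/lambda = 60/27.26 = 2.2 minutes

2.2 minutes


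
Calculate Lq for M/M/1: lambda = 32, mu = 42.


rho = 32/42; Lq = rho^2/(1-rho) = 2.44

2.44


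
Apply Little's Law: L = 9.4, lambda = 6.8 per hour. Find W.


W = L / lambda = 9.4 / 6.8 = 1.3824 hours

1.3824 hours


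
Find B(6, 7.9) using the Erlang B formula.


B(N,A) = (A^N/N!) / sum(A^k/k!, k=0..N) with N=6, A=7.9 = 0.3843

0.3843


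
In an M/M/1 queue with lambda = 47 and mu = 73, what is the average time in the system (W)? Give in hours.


W = 1/(mu - lambda) = 1/(73 - 47) = 0.0385 hours

0.0385 hours


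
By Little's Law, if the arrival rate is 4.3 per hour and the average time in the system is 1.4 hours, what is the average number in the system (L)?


L = lambda * W = 4.3 * 1.4 = 6.02

6.02


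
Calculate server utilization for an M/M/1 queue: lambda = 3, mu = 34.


rho = lambda/mu = 3/34 = 0.0882

0.0882


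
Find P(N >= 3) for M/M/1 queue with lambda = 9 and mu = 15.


P(N >= 3) = rho^3 = (9/15)^3 = 0.216

0.216


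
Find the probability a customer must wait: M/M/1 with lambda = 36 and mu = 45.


P(wait) = rho = lambda/mu = 36/45 = 0.8

0.8


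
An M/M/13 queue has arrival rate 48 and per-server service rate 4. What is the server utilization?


rho = lambda/(c*mu) = 48/(13*4) = 0.9231

0.9231


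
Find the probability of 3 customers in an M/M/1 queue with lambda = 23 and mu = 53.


rho = 23/53; P(n) = (1-rho)*rho^n = (1-23/53)*(23/53)^3 = 0.0463

0.0463


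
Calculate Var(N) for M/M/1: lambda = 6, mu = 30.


rho = 6/30; Var(N) = rho/(1-rho)^2 = 0.31

0.31


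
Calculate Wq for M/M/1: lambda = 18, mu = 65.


rho = 18/65; Wq = rho/(mu - lambda) = 0.0059 hours

0.0059 hours


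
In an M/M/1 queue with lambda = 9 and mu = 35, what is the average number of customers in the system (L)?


rho = 9/35; L = rho/(1-rho) = 0.35

0.35


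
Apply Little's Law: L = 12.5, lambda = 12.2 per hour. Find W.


W = L / lambda = 12.5 / 12.2 = 1.0246 hours

1.0246 hours


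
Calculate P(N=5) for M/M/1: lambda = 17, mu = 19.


rho = 17/19; P(n) = (1-rho)*rho^n = (1-17/19)*(17/19)^5 = 0.0604

0.0604


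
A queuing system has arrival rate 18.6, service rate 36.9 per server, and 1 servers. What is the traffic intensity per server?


rho = lambda / (c * mu) = 18.6 / (1 * 36.9) = 0.5041

0.5041


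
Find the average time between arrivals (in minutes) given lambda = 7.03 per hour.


Mean interarrival time = 60/lambda = 60/7.03 = 8.53 minutes

8.53 minutes


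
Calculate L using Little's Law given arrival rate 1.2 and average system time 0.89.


L = lambda * W = 1.2 * 0.89 = 1.07

1.07


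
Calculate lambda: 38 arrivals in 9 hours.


lambda = total arrivals / time = 38 / 9 = 4.22 per hour

4.22 per hour


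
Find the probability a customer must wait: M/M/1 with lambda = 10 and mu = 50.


P(wait) = rho = lambda/mu = 10/50 = 0.2

0.2


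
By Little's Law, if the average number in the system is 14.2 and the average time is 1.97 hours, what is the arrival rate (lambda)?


lambda = L / W = 14.2 / 1.97 = 7.21 per hour

7.21 per hour


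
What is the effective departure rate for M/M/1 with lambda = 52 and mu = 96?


For a stable queue (lambda < mu), throughput = lambda = 52 per hour

52 per hour


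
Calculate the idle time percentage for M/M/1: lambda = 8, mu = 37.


Idle fraction = (1 - rho) * 100 = (1 - 8/37) * 100 = 78.4%

78.4%


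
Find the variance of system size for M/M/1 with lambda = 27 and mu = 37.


rho = 27/37; Var(N) = rho/(1-rho)^2 = 9.99

9.99


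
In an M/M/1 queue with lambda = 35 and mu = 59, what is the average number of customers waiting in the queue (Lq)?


rho = 35/59; Lq = rho^2/(1-rho) = 0.87

0.87


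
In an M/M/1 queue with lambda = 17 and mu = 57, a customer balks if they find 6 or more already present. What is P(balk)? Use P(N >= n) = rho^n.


P(N >= 6) = rho^6 = (17/57)^6 = 0.0007

0.0007


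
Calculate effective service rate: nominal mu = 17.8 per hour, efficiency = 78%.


Effective rate = mu * efficiency = 17.8 * 0.78 = 13.88 per hour

13.88 per hour


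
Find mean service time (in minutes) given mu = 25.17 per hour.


Mean service time = 60/mu = 60/25.17 = 2.38 minutes

2.38 minutes


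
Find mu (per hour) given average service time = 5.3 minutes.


mu = 60 / avg_service_time = 60 / 5.3 = 11.32 per hour

11.32 per hour


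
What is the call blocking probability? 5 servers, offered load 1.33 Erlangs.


B(N,A) = (A^N/N!) / sum(A^k/k!, k=0..N) with N=5, A=1.33 = 0.0092

0.0092


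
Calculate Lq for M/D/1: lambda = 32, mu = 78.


M/D/1: Lq = rho^2 / (2*(1-rho)) where rho = 32/78; Lq = 0.14

0.14


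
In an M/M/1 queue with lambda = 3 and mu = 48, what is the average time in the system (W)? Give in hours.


W = 1/(mu - lambda) = 1/(48 - 3) = 0.0222 hours

0.0222 hours


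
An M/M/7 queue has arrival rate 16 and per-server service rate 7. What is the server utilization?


rho = lambda/(c*mu) = 16/(7*7) = 0.3265

0.3265


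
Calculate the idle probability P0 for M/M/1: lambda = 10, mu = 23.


P0 = 1 - rho = 1 - 10/23 = 0.5652

0.5652


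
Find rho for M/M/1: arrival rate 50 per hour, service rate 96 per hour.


rho = lambda/mu = 50/96 = 0.5208

0.5208


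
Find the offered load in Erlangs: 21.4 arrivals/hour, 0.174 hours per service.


Offered load a = lambda * E[S] = 21.4 * 0.174 = 3.72 Erlangs

3.72 Erlangs


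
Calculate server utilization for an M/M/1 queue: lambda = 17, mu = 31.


rho = lambda/mu = 17/31 = 0.5484

0.5484


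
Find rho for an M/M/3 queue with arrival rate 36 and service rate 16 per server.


rho = lambda/(c*mu) = 36/(3*16) = 0.75

0.75


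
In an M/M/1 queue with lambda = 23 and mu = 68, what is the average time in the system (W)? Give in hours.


W = 1/(mu - lambda) = 1/(68 - 23) = 0.0222 hours

0.0222 hours


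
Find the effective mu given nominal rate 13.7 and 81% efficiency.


Effective rate = mu * efficiency = 13.7 * 0.81 = 11.1 per hour

11.1 per hour


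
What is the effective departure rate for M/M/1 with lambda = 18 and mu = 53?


For a stable queue (lambda < mu), throughput = lambda = 18 per hour

18 per hour


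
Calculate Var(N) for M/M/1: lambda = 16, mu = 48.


rho = 16/48; Var(N) = rho/(1-rho)^2 = 0.75

0.75


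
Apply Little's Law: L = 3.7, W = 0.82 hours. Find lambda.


lambda = L / W = 3.7 / 0.82 = 4.51 per hour

4.51 per hour


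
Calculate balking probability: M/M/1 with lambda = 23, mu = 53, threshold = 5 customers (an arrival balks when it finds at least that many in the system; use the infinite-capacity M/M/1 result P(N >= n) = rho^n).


P(N >= 5) = rho^5 = (23/53)^5 = 0.0154

0.0154


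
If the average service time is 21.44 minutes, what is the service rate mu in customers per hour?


mu = 60 / avg_service_time = 60 / 21.44 = 2.8 per hour

2.8 per hour


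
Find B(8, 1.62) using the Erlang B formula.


B(N,A) = (A^N/N!) / sum(A^k/k!, k=0..N) with N=8, A=1.62 = 0.0002

0.0002


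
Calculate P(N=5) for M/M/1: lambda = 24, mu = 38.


rho = 24/38; P(n) = (1-rho)*rho^n = (1-24/38)*(24/38)^5 = 0.037

0.037


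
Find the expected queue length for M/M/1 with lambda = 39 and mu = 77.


rho = 39/77; Lq = rho^2/(1-rho) = 0.52

0.52


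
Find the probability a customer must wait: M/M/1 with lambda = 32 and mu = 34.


P(wait) = rho = lambda/mu = 32/34 = 0.9412

0.9412


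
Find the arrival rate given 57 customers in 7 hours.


lambda = total arrivals / time = 57 / 7 = 8.14 per hour

8.14 per hour


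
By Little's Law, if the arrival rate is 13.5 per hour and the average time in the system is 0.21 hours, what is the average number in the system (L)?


L = lambda * W = 13.5 * 0.21 = 2.84

2.84


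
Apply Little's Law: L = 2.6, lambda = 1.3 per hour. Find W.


W = L / lambda = 2.6 / 1.3 = 2.0 hours

2.0 hours


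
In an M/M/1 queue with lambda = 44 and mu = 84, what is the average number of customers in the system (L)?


rho = 44/84; L = rho/(1-rho) = 1.1

1.1


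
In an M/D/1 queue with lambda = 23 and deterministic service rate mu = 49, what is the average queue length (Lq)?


M/D/1: Lq = rho^2 / (2*(1-rho)) where rho = 23/49; Lq = 0.21

0.21


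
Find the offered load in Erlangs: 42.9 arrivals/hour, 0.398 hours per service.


Offered load a = lambda * E[S] = 42.9 * 0.398 = 17.07 Erlangs

17.07 Erlangs


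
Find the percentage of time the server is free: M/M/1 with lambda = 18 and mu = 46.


Idle fraction = (1 - rho) * 100 = (1 - 18/46) * 100 = 60.9%

60.9%


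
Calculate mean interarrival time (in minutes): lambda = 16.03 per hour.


Mean interarrival time = 60/lambda = 60/16.03 = 3.74 minutes

3.74 minutes


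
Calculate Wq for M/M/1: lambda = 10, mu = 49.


rho = 10/49; Wq = rho/(mu - lambda) = 0.0052 hours

0.0052 hours


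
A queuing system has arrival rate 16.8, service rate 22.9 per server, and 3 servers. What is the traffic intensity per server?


rho = lambda / (c * mu) = 16.8 / (3 * 22.9) = 0.2445

0.2445


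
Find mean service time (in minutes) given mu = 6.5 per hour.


Mean service time = 60/mu = 60/6.5 = 9.23 minutes

9.23 minutes


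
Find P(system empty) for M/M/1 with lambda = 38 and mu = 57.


P0 = 1 - rho = 1 - 38/57 = 0.3333

0.3333


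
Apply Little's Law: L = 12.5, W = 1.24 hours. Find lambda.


lambda = L / W = 12.5 / 1.24 = 10.08 per hour

10.08 per hour


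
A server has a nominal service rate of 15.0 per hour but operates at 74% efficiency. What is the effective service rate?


Effective rate = mu * efficiency = 15.0 * 0.74 = 11.1 per hour

11.1 per hour


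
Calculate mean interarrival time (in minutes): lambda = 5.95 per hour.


Mean interarrival time = 60/lambda = 60/5.95 = 10.08 minutes

10.08 minutes


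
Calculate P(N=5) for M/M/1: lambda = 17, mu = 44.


rho = 17/44; P(n) = (1-rho)*rho^n = (1-17/44)*(17/44)^5 = 0.0053

0.0053


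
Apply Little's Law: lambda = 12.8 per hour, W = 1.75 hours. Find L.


L = lambda * W = 12.8 * 1.75 = 22.4

22.4


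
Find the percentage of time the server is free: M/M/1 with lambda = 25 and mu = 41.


Idle fraction = (1 - rho) * 100 = (1 - 25/41) * 100 = 39.0%

39.0%


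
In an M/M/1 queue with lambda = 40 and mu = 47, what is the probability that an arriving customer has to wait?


P(wait) = rho = lambda/mu = 40/47 = 0.8511

0.8511


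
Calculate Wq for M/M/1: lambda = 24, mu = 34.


rho = 24/34; Wq = rho/(mu - lambda) = 0.0706 hours

0.0706 hours


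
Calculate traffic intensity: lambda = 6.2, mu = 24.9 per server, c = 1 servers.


rho = lambda / (c * mu) = 6.2 / (1 * 24.9) = 0.249

0.249


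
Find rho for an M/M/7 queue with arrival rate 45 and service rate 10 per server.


rho = lambda/(c*mu) = 45/(7*10) = 0.6429

0.6429


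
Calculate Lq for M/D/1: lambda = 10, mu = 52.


M/D/1: Lq = rho^2 / (2*(1-rho)) where rho = 10/52; Lq = 0.02

0.02


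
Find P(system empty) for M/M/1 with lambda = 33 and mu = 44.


P0 = 1 - rho = 1 - 33/44 = 0.25

0.25


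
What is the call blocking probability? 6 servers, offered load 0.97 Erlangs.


B(N,A) = (A^N/N!) / sum(A^k/k!, k=0..N) with N=6, A=0.97 = 0.0004

0.0004


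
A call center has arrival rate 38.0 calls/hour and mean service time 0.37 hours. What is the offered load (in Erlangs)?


Offered load a = lambda * E[S] = 38.0 * 0.37 = 14.06 Erlangs

14.06 Erlangs


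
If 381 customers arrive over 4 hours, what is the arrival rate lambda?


lambda = total arrivals / time = 381 / 4 = 95.25 per hour

95.25 per hour


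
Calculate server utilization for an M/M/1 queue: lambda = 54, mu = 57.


rho = lambda/mu = 54/57 = 0.9474

0.9474


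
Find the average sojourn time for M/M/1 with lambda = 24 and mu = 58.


W = 1/(mu - lambda) = 1/(58 - 24) = 0.0294 hours

0.0294 hours


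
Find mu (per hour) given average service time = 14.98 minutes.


mu = 60 / avg_service_time = 60 / 14.98 = 4.01 per hour

4.01 per hour


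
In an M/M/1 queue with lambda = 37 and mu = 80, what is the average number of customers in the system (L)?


rho = 37/80; L = rho/(1-rho) = 0.86

0.86


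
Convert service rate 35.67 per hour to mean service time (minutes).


Mean service time = 60/mu = 60/35.67 = 1.68 minutes

1.68 minutes


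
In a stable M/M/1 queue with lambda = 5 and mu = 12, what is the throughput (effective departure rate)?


For a stable queue (lambda < mu), throughput = lambda = 5 per hour

5 per hour


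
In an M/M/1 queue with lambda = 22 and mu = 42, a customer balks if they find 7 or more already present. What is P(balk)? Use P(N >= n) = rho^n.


P(N >= 7) = rho^7 = (22/42)^7 = 0.0108

0.0108


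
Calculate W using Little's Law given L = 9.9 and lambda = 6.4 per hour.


W = L / lambda = 9.9 / 6.4 = 1.5469 hours

1.5469 hours


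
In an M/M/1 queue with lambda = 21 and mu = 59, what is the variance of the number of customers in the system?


rho = 21/59; Var(N) = rho/(1-rho)^2 = 0.86

0.86


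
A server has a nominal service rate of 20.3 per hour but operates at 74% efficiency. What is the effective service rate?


Effective rate = mu * efficiency = 20.3 * 0.74 = 15.02 per hour

15.02 per hour


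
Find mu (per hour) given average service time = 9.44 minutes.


mu = 60 / avg_service_time = 60 / 9.44 = 6.36 per hour

6.36 per hour


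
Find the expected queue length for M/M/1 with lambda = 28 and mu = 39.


rho = 28/39; Lq = rho^2/(1-rho) = 1.83

1.83


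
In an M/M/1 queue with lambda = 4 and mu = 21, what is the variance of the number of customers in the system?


rho = 4/21; Var(N) = rho/(1-rho)^2 = 0.29

0.29


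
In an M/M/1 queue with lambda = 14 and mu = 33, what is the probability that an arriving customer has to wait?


P(wait) = rho = lambda/mu = 14/33 = 0.4242

0.4242


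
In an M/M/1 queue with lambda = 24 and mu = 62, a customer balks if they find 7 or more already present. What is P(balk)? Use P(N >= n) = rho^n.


P(N >= 7) = rho^7 = (24/62)^7 = 0.0013

0.0013


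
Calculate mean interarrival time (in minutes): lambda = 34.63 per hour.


Mean interarrival time = 60/lambda = 60/34.63 = 1.73 minutes

1.73 minutes


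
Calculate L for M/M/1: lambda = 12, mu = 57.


rho = 12/57; L = rho/(1-rho) = 0.27

0.27


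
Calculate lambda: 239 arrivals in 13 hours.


lambda = total arrivals / time = 239 / 13 = 18.38 per hour

18.38 per hour


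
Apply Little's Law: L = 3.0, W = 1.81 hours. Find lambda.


lambda = L / W = 3.0 / 1.81 = 1.66 per hour

1.66 per hour


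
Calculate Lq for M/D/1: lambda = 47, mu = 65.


M/D/1: Lq = rho^2 / (2*(1-rho)) where rho = 47/65; Lq = 0.94

0.94


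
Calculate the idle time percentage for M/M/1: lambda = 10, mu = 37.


Idle fraction = (1 - rho) * 100 = (1 - 10/37) * 100 = 73.0%

73.0%


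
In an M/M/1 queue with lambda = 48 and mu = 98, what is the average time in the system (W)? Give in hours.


W = 1/(mu - lambda) = 1/(98 - 48) = 0.02 hours

0.02 hours


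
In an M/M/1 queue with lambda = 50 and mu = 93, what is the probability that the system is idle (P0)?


P0 = 1 - rho = 1 - 50/93 = 0.4624

0.4624


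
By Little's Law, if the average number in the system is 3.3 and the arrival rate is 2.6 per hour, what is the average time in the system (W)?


W = L / lambda = 3.3 / 2.6 = 1.2692 hours

1.2692 hours


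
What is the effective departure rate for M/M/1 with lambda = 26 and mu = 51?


For a stable queue (lambda < mu), throughput = lambda = 26 per hour

26 per hour


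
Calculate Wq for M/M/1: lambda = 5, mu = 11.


rho = 5/11; Wq = rho/(mu - lambda) = 0.0758 hours

0.0758 hours


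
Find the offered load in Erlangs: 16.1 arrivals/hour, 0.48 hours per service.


Offered load a = lambda * E[S] = 16.1 * 0.48 = 7.73 Erlangs

7.73 Erlangs


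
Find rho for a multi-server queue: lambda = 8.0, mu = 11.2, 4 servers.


rho = lambda / (c * mu) = 8.0 / (4 * 11.2) = 0.1786

0.1786


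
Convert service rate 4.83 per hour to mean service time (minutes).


Mean service time = 60/mu = 60/4.83 = 12.42 minutes

12.42 minutes


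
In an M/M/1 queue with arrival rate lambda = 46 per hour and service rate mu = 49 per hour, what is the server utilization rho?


rho = lambda/mu = 46/49 = 0.9388

0.9388


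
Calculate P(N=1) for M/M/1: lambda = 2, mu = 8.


rho = 2/8; P(n) = (1-rho)*rho^n = (1-2/8)*(2/8)^1 = 0.1875

0.1875


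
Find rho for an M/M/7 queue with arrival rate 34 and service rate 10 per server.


rho = lambda/(c*mu) = 34/(7*10) = 0.4857

0.4857


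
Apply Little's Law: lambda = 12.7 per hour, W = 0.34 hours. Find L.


L = lambda * W = 12.7 * 0.34 = 4.32

4.32


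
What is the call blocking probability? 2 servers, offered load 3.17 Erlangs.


B(N,A) = (A^N/N!) / sum(A^k/k!, k=0..N) with N=2, A=3.17 = 0.5465

0.5465


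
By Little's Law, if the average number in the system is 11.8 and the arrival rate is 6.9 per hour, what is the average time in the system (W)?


W = L / lambda = 11.8 / 6.9 = 1.7101 hours

1.7101 hours


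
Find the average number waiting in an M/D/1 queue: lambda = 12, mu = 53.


M/D/1: Lq = rho^2 / (2*(1-rho)) where rho = 12/53; Lq = 0.03

0.03


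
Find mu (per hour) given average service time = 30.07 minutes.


mu = 60 / avg_service_time = 60 / 30.07 = 2.0 per hour

2.0 per hour


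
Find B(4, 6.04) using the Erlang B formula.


B(N,A) = (A^N/N!) / sum(A^k/k!, k=0..N) with N=4, A=6.04 = 0.4721

0.4721


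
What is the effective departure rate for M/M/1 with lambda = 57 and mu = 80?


For a stable queue (lambda < mu), throughput = lambda = 57 per hour

57 per hour


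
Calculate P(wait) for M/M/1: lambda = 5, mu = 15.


P(wait) = rho = lambda/mu = 5/15 = 0.3333

0.3333


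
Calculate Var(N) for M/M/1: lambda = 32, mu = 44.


rho = 32/44; Var(N) = rho/(1-rho)^2 = 9.78

9.78


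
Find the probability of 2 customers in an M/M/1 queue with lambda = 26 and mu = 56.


rho = 26/56; P(n) = (1-rho)*rho^n = (1-26/56)*(26/56)^2 = 0.1155

0.1155


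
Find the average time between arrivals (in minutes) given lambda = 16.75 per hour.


Mean interarrival time = 60/lambda = 60/16.75 = 3.58 minutes

3.58 minutes


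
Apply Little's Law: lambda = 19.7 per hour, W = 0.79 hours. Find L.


L = lambda * W = 19.7 * 0.79 = 15.56

15.56


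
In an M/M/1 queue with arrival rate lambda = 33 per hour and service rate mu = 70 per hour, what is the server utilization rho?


rho = lambda/mu = 33/70 = 0.4714

0.4714


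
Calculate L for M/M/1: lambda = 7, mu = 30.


rho = 7/30; L = rho/(1-rho) = 0.3

0.3


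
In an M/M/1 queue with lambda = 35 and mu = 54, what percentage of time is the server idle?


Idle fraction = (1 - rho) * 100 = (1 - 35/54) * 100 = 35.2%

35.2%


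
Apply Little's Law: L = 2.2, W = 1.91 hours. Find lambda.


lambda = L / W = 2.2 / 1.91 = 1.15 per hour

1.15 per hour


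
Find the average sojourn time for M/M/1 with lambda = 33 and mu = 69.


W = 1/(mu - lambda) = 1/(69 - 33) = 0.0278 hours

0.0278 hours


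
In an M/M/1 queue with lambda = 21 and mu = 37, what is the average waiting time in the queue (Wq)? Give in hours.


rho = 21/37; Wq = rho/(mu - lambda) = 0.0355 hours

0.0355 hours


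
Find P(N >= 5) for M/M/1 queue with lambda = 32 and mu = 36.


P(N >= 5) = rho^5 = (32/36)^5 = 0.5549

0.5549


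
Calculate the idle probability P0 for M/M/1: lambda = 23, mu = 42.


P0 = 1 - rho = 1 - 23/42 = 0.4524

0.4524


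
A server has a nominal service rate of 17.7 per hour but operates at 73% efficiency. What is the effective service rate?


Effective rate = mu * efficiency = 17.7 * 0.73 = 12.92 per hour

12.92 per hour


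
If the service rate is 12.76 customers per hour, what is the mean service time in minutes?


Mean service time = 60/mu = 60/12.76 = 4.7 minutes

4.7 minutes


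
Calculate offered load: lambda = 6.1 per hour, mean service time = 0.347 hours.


Offered load a = lambda * E[S] = 6.1 * 0.347 = 2.12 Erlangs

2.12 Erlangs


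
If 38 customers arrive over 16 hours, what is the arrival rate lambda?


lambda = total arrivals / time = 38 / 16 = 2.38 per hour

2.38 per hour


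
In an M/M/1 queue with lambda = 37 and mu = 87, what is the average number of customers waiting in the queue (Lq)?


rho = 37/87; Lq = rho^2/(1-rho) = 0.31

0.31


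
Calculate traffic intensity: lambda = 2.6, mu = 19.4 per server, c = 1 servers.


rho = lambda / (c * mu) = 2.6 / (1 * 19.4) = 0.134

0.134


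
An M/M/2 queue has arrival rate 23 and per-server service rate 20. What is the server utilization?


rho = lambda/(c*mu) = 23/(2*20) = 0.575

0.575


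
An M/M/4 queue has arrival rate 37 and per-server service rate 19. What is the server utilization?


rho = lambda/(c*mu) = 37/(4*19) = 0.4868

0.4868


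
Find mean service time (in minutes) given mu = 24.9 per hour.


Mean service time = 60/mu = 60/24.9 = 2.41 minutes

2.41 minutes


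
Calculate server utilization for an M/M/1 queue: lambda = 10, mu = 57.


rho = lambda/mu = 10/57 = 0.1754

0.1754


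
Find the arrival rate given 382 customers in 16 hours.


lambda = total arrivals / time = 382 / 16 = 23.88 per hour

23.88 per hour


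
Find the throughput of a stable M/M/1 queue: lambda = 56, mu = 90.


For a stable queue (lambda < mu), throughput = lambda = 56 per hour

56 per hour


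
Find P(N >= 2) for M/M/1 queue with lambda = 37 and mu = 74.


P(N >= 2) = rho^2 = (37/74)^2 = 0.25

0.25


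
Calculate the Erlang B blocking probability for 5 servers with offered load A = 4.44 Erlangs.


B(N,A) = (A^N/N!) / sum(A^k/k!, k=0..N) with N=5, A=4.44 = 0.2378

0.2378


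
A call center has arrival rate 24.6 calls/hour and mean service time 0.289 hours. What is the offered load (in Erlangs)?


Offered load a = lambda * E[S] = 24.6 * 0.289 = 7.11 Erlangs

7.11 Erlangs


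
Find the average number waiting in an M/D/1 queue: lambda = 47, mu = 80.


M/D/1: Lq = rho^2 / (2*(1-rho)) where rho = 47/80; Lq = 0.42

0.42


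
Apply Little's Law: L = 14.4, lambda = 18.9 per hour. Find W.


W = L / lambda = 14.4 / 18.9 = 0.7619 hours

0.7619 hours


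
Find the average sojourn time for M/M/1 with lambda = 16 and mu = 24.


W = 1/(mu - lambda) = 1/(24 - 16) = 0.125 hours

0.125 hours


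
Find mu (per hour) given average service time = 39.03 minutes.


mu = 60 / avg_service_time = 60 / 39.03 = 1.54 per hour

1.54 per hour


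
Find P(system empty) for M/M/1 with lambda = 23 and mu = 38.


P0 = 1 - rho = 1 - 23/38 = 0.3947

0.3947


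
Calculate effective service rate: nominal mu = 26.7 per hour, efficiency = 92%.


Effective rate = mu * efficiency = 26.7 * 0.92 = 24.56 per hour

24.56 per hour


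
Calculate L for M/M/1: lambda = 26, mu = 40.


rho = 26/40; L = rho/(1-rho) = 1.86

1.86


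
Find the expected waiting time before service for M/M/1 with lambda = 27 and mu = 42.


rho = 27/42; Wq = rho/(mu - lambda) = 0.0429 hours

0.0429 hours
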